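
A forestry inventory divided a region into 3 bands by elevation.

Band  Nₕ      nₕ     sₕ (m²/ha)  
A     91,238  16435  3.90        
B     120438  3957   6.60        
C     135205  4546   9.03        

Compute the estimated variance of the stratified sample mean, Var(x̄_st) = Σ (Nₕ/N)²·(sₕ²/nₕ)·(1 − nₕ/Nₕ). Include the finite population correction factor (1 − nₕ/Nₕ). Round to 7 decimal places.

0.0039693

N = 346881. Term for each stratum: Wₕ²sₕ²/nₕ·(1−nₕ/Nₕ).
Var(x̄_st) = 0.0000524920 + 0.0012834514 + 0.0026334018 = 0.0039693452 → 0.0039693.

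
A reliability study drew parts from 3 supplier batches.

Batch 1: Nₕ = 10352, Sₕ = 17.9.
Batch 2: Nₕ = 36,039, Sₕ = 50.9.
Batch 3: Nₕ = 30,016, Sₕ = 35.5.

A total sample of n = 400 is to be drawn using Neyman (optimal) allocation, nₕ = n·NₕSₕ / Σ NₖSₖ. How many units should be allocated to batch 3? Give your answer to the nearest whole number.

138

1: NₕSₕ = 10352·17.9 = 185300.8
2: NₕSₕ = 36039·50.9 = 1834385.1
3: NₕSₕ = 30016·35.5 = 1065568
Σ NₕSₕ = 3085253.9.
n_3 = 400·1065568/3085253.9 = 138.150... → 138.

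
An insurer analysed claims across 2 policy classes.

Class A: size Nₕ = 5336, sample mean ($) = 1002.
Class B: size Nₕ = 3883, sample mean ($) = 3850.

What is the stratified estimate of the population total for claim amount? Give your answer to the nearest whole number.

A: 5336·1002 = 5346672
B: 3883·3850 = 14949550
τ̂ = Σ Nₕx̄ₕ = 20296222.

20296222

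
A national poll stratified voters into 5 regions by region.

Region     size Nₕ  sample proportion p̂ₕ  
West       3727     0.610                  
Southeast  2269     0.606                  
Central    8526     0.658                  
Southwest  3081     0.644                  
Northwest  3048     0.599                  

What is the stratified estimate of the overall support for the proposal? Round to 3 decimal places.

0.633

N = 3727 + 2269 + 8526 + 3081 + 3048 = 20651.
Overall proportion = Σ (Nₕ/N)·p̂ₕ.
Σ Nₕp̂ₕ = 2273.47 + 1375.014 + 5610.108 + 1984.164 + 1825.752 = 13068.508.
13068.508 / 20651 = 0.63283... → 0.633.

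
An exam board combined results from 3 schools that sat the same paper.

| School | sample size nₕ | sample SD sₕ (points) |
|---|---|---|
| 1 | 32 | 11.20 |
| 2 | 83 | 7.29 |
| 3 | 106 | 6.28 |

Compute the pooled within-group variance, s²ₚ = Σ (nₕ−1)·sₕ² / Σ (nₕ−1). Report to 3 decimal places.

Degrees of freedom: 31 + 82 + 105 = 218.
Σ(nₕ−1)sₕ² = 31·125.44 + 82·53.1441 + 105·39.4384 = 12387.4882.
s²ₚ = 12387.4882 / 218 = 56.82334... → 56.823.

56.823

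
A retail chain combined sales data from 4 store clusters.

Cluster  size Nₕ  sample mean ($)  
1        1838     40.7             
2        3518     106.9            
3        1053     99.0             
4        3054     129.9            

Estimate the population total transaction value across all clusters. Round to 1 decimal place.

1: 1838·40.7 = 74806.6
2: 3518·106.9 = 376074.2
3: 1053·99.0 = 104247
4: 3054·129.9 = 396714.6
τ̂ = Σ Nₕx̄ₕ = 951842.4.

951842.4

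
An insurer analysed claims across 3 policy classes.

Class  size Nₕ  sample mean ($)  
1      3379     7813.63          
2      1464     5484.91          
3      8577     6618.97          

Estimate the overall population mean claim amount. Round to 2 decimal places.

N = 13420; weights Wₕ = Nₕ/N = (0.2518, 0.1091, 0.6391).
x̄_st = Σ Wₕ·x̄ₕ = 0.2518·7813.63 + 0.1091·5484.91 + 0.6391·6618.97 ≈ 6796.0559...
→ 6796.06.

6796.06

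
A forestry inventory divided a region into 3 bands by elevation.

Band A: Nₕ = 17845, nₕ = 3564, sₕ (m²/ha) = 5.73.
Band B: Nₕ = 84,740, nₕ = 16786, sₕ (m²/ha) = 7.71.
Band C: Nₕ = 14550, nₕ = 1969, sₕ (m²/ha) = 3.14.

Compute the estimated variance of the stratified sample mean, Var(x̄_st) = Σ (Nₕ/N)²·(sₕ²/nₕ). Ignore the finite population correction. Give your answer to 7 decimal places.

0.0021445

N = 117135. Term for each stratum: Wₕ²sₕ²/nₕ.
Var(x̄_st) = 0.0002138116 + 0.0018533826 + 0.0000772620 = 0.0021444563 → 0.0021445.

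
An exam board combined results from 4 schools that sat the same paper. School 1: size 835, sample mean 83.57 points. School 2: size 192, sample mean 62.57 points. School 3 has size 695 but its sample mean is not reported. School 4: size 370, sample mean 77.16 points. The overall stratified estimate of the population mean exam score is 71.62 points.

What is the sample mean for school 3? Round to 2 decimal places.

56.81

N = 835 + 192 + 695 + 370 = 2092.
Overall total = μ·N = 71.62·2092 = 149829.04.
Subtract the known strata: 835·83.57 + 192·62.57 + 370·77.16 = 110343.59.
Remaining total for school 3: 149829.04 − 110343.59 = 39485.45.
Divide by its size: 39485.45 / 695 = 56.8136... → 56.81.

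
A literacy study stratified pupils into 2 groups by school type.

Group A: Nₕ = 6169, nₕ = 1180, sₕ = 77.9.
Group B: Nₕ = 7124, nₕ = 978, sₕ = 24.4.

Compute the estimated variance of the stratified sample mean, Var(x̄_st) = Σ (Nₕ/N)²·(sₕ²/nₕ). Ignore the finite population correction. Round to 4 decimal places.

1.2824

N = 13293; Wₕ = Nₕ/N.
group A: (6169/13293)²·77.9²/1180 = 1.1075834
group B: (7124/13293)²·24.4²/978 = 0.1748407
Sum = 1.2824241 → 1.2824.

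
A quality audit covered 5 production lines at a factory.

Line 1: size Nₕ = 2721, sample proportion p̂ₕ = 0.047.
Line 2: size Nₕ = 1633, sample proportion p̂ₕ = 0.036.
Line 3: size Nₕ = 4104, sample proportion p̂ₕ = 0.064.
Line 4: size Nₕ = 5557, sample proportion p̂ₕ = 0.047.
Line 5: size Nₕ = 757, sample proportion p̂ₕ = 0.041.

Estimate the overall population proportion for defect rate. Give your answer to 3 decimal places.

0.050

Wₕ = Nₕ/N with N = 14772: 0.1842, 0.1105, 0.2778, 0.3762, 0.0512.
p̂_st = 0.1842·0.047 + 0.1105·0.036 + 0.2778·0.064 + 0.3762·0.047 + 0.0512·0.041 ≈ 0.05020... → 0.050.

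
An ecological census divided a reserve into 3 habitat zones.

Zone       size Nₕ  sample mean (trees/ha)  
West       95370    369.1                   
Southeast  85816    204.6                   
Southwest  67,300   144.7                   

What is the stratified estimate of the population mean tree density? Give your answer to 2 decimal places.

N = 95370 + 85816 + 67300 = 248486.
Overall mean = Σ (Nₕ/N)·x̄ₕ — weight by population share, not a simple average.
Σ Nₕx̄ₕ = 95370·369.1 + 85816·204.6 + 67300·144.7 = 35201067 + 17557953.6 + 9738310 = 62497330.6.
Divide by N: 62497330.6 / 248486 = 251.5125... → 251.51.

251.51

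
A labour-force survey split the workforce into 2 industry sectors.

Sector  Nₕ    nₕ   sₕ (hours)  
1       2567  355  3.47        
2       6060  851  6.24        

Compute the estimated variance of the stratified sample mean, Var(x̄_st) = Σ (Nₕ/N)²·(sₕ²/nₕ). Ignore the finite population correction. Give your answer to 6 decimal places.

0.025580

N = 8627. Term for each stratum: Wₕ²sₕ²/nₕ.
Var(x̄_st) = 0.003003051 + 0.022576950 = 0.025580001 → 0.025580.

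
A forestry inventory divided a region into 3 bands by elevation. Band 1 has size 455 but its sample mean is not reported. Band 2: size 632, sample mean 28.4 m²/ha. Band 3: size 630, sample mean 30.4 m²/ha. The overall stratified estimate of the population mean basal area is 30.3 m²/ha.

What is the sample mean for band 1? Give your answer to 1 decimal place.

32.8

Σ Nₕx̄ₕ = N·μ, so 455·x̄_1 = 1717·30.3 − (632·28.4 + 630·30.4).
= 52025.1 − 37100.8 = 14924.3.
x̄_1 = 14924.3 / 455 = 32.801... → 32.8.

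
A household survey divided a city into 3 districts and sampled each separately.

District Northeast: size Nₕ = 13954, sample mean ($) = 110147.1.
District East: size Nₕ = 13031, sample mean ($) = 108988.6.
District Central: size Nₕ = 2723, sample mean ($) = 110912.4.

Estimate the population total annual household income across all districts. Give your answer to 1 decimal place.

3259237545.2

Estimate total by summing Nₕ·x̄ₕ over strata.
13954·110147.1 + 13031·108988.6 + 2723·110912.4 = 1536992633.4 + 1420230446.6 + 302014465.2 = 3259237545.2.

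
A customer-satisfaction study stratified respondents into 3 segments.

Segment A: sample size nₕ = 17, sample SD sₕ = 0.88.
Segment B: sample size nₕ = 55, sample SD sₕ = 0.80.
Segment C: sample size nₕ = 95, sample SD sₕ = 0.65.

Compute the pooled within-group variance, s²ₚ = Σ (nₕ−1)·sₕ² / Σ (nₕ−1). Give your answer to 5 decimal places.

A: (17−1)·0.88² = 16·0.7744 = 12.3904
B: (55−1)·0.80² = 54·0.64 = 34.56
C: (95−1)·0.65² = 94·0.4225 = 39.715
Numerator = 86.6654; denominator = Σ(nₕ−1) = 164.
s²ₚ = 86.6654/164 = 0.5284476... → 0.52845.

0.52845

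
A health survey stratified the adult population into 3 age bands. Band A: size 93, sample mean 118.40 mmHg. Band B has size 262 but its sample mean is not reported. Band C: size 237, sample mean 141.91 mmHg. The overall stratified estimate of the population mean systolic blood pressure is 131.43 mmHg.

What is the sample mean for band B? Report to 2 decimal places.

Σ Nₕx̄ₕ = N·μ, so 262·x̄_B = 592·131.43 − (93·118.40 + 237·141.91).
= 77806.56 − 44643.87 = 33162.69.
x̄_B = 33162.69 / 262 = 126.5752... → 126.58.

126.58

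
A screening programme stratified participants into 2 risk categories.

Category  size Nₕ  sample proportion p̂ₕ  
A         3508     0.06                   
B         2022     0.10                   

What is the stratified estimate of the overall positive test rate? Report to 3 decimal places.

0.075

N = 3508 + 2022 = 5530.
Overall proportion = Σ (Nₕ/N)·p̂ₕ.
Σ Nₕp̂ₕ = 210.48 + 202.2 = 412.68.
412.68 / 5530 = 0.07463... → 0.075.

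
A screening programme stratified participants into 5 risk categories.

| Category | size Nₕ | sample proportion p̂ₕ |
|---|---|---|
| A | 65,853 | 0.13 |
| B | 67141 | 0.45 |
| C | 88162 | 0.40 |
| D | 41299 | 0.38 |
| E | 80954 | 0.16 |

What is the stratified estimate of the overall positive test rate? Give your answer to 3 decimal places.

0.299

Wₕ = Nₕ/N with N = 343409: 0.1918, 0.1955, 0.2567, 0.1203, 0.2357.
p̂_st = 0.1918·0.13 + 0.1955·0.45 + 0.2567·0.40 + 0.1203·0.38 + 0.2357·0.16 ≈ 0.29902... → 0.299.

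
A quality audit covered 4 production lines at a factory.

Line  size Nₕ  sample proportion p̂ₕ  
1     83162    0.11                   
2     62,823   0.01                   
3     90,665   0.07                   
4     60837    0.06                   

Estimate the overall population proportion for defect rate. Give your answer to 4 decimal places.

Wₕ = Nₕ/N with N = 297487: 0.2795, 0.2112, 0.3048, 0.2045.
p̂_st = 0.2795·0.11 + 0.2112·0.01 + 0.3048·0.07 + 0.2045·0.06 ≈ 0.066466... → 0.0665.

0.0665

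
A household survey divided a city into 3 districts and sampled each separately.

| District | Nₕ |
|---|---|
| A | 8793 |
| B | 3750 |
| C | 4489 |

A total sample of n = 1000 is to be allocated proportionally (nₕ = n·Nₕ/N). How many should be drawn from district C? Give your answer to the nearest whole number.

N = 8793 + 3750 + 4489 = 17032.
n_C = 1000·4489/17032 = 263.563... → 264.

264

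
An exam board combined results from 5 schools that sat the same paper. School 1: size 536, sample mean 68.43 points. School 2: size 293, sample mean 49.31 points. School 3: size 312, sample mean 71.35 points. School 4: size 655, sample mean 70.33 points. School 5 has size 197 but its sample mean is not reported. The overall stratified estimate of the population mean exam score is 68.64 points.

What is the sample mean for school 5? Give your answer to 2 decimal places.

88.05

Σ Nₕx̄ₕ = N·μ, so 197·x̄_5 = 1993·68.64 − (536·68.43 + 293·49.31 + 312·71.35 + 655·70.33).
= 136799.52 − 119453.66 = 17345.86.
x̄_5 = 17345.86 / 197 = 88.0501... → 88.05.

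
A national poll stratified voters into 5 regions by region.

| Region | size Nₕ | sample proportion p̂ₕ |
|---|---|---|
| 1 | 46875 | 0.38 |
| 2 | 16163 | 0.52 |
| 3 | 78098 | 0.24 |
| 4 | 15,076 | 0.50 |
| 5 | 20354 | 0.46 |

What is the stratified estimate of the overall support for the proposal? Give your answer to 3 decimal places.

0.350

N = 46875 + 16163 + 78098 + 15076 + 20354 = 176566.
Overall proportion = Σ (Nₕ/N)·p̂ₕ.
Σ Nₕp̂ₕ = 17812.5 + 8404.76 + 18743.52 + 7538 + 9362.84 = 61861.62.
61861.62 / 176566 = 0.35036... → 0.350.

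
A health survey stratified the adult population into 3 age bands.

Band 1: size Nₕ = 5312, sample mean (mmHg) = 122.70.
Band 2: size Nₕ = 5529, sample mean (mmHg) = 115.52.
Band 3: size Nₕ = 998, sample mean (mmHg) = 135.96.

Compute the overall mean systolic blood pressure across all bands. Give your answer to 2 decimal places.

N = 5312 + 5529 + 998 = 11839.
Weight each subgroup mean by Nₕ/N and sum.
Σ Nₕx̄ₕ = 5312·122.70 + 5529·115.52 + 998·135.96 = 651782.4 + 638710.08 + 135688.08 = 1426180.56.
Divide by N: 1426180.56 / 11839 = 120.4646... → 120.46.

120.46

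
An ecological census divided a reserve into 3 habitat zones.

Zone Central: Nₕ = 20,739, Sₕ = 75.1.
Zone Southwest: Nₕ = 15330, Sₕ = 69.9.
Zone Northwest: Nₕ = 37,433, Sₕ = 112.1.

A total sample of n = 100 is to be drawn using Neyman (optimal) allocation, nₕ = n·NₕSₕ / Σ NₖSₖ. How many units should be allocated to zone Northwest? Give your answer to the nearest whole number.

Central: NₕSₕ = 20739·75.1 = 1557498.9
Southwest: NₕSₕ = 15330·69.9 = 1071567
Northwest: NₕSₕ = 37433·112.1 = 4196239.3
Σ NₕSₕ = 6825305.2.
n_Northwest = 100·4196239.3/6825305.2 = 61.481... → 61.

61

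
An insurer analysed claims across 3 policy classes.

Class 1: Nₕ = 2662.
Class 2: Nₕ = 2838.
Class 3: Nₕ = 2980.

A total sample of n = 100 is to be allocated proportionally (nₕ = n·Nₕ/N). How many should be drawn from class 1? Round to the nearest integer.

Share of class 1 = 2662/8480 = 0.31392.
Allocate 100 × 0.31392 = 31.392... → 31.

31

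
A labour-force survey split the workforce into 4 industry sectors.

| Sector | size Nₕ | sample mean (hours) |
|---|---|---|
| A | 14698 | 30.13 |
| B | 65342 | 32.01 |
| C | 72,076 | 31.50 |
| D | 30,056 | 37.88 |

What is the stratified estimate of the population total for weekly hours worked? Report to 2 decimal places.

5943363.44

Population total = Σ Nₕ·x̄ₕ (each stratum's size times its mean).
14698·30.13 + 65342·32.01 + 72076·31.50 + 30056·37.88 = 442850.74 + 2091597.42 + 2270394 + 1138521.28 = 5943363.44.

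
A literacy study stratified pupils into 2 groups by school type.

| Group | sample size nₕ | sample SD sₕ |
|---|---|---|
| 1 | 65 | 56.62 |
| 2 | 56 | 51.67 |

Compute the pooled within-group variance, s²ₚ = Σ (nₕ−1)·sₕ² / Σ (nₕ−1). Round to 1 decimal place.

2958.1

Degrees of freedom: 64 + 55 = 119.
Σ(nₕ−1)sₕ² = 64·3205.8244 + 55·2669.7889 = 352011.1511.
s²ₚ = 352011.1511 / 119 = 2958.077... → 2958.1.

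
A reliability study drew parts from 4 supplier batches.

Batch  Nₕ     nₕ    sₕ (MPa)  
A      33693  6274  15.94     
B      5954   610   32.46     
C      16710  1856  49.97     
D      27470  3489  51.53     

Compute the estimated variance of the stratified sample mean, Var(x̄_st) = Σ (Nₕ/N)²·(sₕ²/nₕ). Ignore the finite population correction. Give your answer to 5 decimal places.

N = 83827; Wₕ = Nₕ/N.
batch A: (33693/83827)²·15.94²/6274 = 0.00654250
batch B: (5954/83827)²·32.46²/610 = 0.00871399
batch C: (16710/83827)²·49.97²/1856 = 0.05345961
batch D: (27470/83827)²·51.53²/3489 = 0.08172761
Sum = 0.15044370 → 0.15044.

0.15044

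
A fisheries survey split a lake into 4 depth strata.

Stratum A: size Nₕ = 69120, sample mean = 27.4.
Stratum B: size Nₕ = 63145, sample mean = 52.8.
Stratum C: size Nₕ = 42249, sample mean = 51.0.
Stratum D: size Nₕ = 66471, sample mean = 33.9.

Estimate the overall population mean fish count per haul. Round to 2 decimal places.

39.99

N = 69120 + 63145 + 42249 + 66471 = 240985.
Overall mean = Σ (Nₕ/N)·x̄ₕ — weight by population share, not a simple average.
Σ Nₕx̄ₕ = 69120·27.4 + 63145·52.8 + 42249·51.0 + 66471·33.9 = 1893888 + 3334056 + 2154699 + 2253366.9 = 9636009.9.
Divide by N: 9636009.9 / 240985 = 39.9859... → 39.99.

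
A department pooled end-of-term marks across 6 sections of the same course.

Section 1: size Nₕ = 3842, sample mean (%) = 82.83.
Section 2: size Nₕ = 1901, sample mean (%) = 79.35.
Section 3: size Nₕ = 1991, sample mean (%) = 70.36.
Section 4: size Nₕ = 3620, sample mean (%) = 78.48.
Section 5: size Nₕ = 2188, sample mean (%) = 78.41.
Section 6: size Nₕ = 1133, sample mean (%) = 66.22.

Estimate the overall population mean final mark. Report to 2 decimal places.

N = 3842 + 1901 + 1991 + 3620 + 2188 + 1133 = 14675.
Overall mean = Σ (Nₕ/N)·x̄ₕ — weight by population share, not a simple average.
Σ Nₕx̄ₕ = 3842·82.83 + 1901·79.35 + 1991·70.36 + 3620·78.48 + 2188·78.41 + 1133·66.22 = 318232.86 + 150844.35 + 140086.76 + 284097.6 + 171561.08 + 75027.26 = 1139849.91.
Divide by N: 1139849.91 / 14675 = 77.6729... → 77.67.

77.67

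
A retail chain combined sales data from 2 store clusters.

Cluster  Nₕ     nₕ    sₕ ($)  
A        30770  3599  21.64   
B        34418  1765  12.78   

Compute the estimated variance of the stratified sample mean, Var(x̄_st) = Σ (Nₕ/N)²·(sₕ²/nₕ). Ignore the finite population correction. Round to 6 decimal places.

0.054786

N = 65188; Wₕ = Nₕ/N.
cluster A: (30770/65188)²·21.64²/3599 = 0.028990276
cluster B: (34418/65188)²·12.78²/1765 = 0.025796034
Sum = 0.054786310 → 0.054786.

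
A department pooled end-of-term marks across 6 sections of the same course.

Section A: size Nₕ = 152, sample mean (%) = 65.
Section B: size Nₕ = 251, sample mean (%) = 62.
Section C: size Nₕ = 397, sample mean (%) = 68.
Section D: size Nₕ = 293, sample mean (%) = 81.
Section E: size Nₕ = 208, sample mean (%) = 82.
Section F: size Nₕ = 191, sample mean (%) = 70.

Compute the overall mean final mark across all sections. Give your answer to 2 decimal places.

71.45

x̄_st = (Σ Nₕx̄ₕ) / (Σ Nₕ) = (152·65 + 251·62 + 397·68 + 293·81 + 208·82 + 191·70) / 1492
= 106597 / 1492 = 71.4457... → 71.45.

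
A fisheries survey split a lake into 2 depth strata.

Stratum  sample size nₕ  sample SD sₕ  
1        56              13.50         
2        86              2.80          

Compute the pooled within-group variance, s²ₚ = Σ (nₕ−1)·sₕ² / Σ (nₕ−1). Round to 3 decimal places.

Degrees of freedom: 55 + 85 = 140.
Σ(nₕ−1)sₕ² = 55·182.25 + 85·7.84 = 10690.15.
s²ₚ = 10690.15 / 140 = 76.35821... → 76.358.

76.358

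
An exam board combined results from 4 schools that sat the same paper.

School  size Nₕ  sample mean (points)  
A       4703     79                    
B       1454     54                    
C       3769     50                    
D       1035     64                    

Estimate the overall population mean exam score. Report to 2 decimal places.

N = 4703 + 1454 + 3769 + 1035 = 10961.
Weight each subgroup mean by Nₕ/N and sum.
Σ Nₕx̄ₕ = 4703·79 + 1454·54 + 3769·50 + 1035·64 = 371537 + 78516 + 188450 + 66240 = 704743.
Divide by N: 704743 / 10961 = 64.2955... → 64.30.

64.30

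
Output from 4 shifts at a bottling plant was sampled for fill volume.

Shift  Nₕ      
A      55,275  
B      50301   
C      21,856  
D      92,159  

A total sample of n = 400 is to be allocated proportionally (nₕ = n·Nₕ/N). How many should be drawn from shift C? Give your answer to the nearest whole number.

Share of shift C = 21856/219591 = 0.09953.
Allocate 400 × 0.09953 = 39.812... → 40.

40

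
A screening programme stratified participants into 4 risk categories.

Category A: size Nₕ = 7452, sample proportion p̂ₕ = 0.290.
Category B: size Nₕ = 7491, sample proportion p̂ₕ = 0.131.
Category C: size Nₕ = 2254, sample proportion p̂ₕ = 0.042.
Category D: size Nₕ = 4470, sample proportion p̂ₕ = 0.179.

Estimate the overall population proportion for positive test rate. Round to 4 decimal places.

0.1863

Wₕ = Nₕ/N with N = 21667: 0.3439, 0.3457, 0.1040, 0.2063.
p̂_st = 0.3439·0.290 + 0.3457·0.131 + 0.1040·0.042 + 0.2063·0.179 ≈ 0.186329... → 0.1863.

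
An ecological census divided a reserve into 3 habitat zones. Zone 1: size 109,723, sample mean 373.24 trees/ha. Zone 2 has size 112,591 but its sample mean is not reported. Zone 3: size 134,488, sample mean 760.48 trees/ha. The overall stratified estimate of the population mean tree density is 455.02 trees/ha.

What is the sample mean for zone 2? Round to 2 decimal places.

169.85

N = 109723 + 112591 + 134488 = 356802.
Overall total = μ·N = 455.02·356802 = 162352046.04.
Subtract the known strata: 109723·373.24 + 134488·760.48 = 143228446.76.
Remaining total for zone 2: 162352046.04 − 143228446.76 = 19123599.28.
Divide by its size: 19123599.28 / 112591 = 169.8502... → 169.85.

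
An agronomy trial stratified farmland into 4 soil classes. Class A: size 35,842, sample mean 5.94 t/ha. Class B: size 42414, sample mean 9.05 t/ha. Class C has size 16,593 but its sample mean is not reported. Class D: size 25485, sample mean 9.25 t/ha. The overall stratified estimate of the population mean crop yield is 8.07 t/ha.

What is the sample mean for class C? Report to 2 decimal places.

Σ Nₕx̄ₕ = N·μ, so 16593·x̄_C = 120334·8.07 − (35842·5.94 + 42414·9.05 + 25485·9.25).
= 971095.38 − 832484.43 = 138610.95.
x̄_C = 138610.95 / 16593 = 8.3536... → 8.35.

8.35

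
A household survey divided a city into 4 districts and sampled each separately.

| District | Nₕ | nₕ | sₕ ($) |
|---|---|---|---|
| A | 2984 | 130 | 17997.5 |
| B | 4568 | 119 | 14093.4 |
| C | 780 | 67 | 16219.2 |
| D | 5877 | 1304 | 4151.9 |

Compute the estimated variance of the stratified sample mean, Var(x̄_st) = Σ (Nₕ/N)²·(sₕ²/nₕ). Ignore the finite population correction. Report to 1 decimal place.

296489.7

N = 14209; Wₕ = Nₕ/N.
district A: (2984/14209)²·17997.5²/130 = 109888.3421
district B: (4568/14209)²·14093.4²/119 = 172508.2054
district C: (780/14209)²·16219.2²/67 = 11831.6750
district D: (5877/14209)²·4151.9²/1304 = 2261.5205
Sum = 296489.7430 → 296489.7.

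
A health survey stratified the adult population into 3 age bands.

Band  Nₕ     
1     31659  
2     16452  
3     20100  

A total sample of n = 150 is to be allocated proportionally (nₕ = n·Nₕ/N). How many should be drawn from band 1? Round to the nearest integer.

Share of band 1 = 31659/68211 = 0.46413.
Allocate 150 × 0.46413 = 69.620... → 70.

70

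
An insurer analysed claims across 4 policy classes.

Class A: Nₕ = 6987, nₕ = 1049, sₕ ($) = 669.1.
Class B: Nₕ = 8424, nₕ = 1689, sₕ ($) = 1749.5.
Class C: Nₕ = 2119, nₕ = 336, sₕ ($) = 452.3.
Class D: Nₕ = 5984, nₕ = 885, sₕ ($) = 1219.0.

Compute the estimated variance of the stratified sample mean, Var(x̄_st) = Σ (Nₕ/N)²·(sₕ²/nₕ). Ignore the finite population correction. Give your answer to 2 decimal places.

N = 23514; Wₕ = Nₕ/N.
class A: (6987/23514)²·669.1²/1049 = 37.68209
class B: (8424/23514)²·1749.5²/1689 = 232.58512
class C: (2119/23514)²·452.3²/336 = 4.94450
class D: (5984/23514)²·1219.0²/885 = 108.74124
Sum = 383.95296 → 383.95.

383.95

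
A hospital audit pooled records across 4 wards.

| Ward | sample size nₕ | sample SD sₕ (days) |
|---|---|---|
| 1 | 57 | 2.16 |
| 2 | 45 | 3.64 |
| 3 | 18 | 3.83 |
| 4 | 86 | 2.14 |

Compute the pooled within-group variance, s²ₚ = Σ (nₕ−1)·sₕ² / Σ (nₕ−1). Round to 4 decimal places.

7.3411

1: (57−1)·2.16² = 56·4.6656 = 261.2736
2: (45−1)·3.64² = 44·13.2496 = 582.9824
3: (18−1)·3.83² = 17·14.6689 = 249.3713
4: (86−1)·2.14² = 85·4.5796 = 389.266
Numerator = 1482.8933; denominator = Σ(nₕ−1) = 202.
s²ₚ = 1482.8933/202 = 7.341056... → 7.3411.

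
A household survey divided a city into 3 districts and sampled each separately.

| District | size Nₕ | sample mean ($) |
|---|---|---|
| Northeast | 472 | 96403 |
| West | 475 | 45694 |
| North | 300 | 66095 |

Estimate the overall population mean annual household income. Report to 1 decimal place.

N = 472 + 475 + 300 = 1247.
Overall mean = Σ (Nₕ/N)·x̄ₕ — weight by population share, not a simple average.
Σ Nₕx̄ₕ = 472·96403 + 475·45694 + 300·66095 = 45502216 + 21704650 + 19828500 = 87035366.
Divide by N: 87035366 / 1247 = 69795.803... → 69795.8.

69795.8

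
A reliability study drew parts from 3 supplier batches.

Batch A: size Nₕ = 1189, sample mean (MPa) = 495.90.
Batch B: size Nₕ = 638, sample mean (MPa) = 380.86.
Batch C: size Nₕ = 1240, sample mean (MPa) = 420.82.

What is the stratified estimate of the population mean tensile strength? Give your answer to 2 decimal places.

441.61

x̄_st = (Σ Nₕx̄ₕ) / (Σ Nₕ) = (1189·495.90 + 638·380.86 + 1240·420.82) / 3067
= 1354430.58 / 3067 = 441.6141... → 441.61.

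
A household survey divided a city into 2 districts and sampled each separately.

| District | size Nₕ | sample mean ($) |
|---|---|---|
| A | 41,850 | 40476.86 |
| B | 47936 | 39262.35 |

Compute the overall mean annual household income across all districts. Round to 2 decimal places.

39828.44

N = 89786; weights Wₕ = Nₕ/N = (0.4661, 0.5339).
x̄_st = Σ Wₕ·x̄ₕ = 0.4661·40476.86 + 0.5339·39262.35 ≈ 39828.4432...
→ 39828.44.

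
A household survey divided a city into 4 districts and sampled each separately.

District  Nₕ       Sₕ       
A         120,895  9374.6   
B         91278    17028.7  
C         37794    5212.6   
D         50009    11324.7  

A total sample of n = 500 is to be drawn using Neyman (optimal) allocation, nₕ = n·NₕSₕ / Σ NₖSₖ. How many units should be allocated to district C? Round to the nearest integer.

29

A: NₕSₕ = 120895·9374.6 = 1133342267
B: NₕSₕ = 91278·17028.7 = 1554345678.6
C: NₕSₕ = 37794·5212.6 = 197005004.4
D: NₕSₕ = 50009·11324.7 = 566336922.3
Σ NₕSₕ = 3451029872.3.
n_C = 500·197005004.4/3451029872.3 = 28.543... → 29.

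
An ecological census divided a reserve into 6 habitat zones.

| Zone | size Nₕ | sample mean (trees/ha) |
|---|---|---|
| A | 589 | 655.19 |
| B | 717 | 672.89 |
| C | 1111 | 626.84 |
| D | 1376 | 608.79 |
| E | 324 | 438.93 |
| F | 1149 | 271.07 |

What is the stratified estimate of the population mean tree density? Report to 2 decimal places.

542.38

x̄_st = (Σ Nₕx̄ₕ) / (Σ Nₕ) = (589·655.19 + 717·672.89 + 1111·626.84 + 1376·608.79 + 324·438.93 + 1149·271.07) / 5266
= 2856156.07 / 5266 = 542.3768... → 542.38.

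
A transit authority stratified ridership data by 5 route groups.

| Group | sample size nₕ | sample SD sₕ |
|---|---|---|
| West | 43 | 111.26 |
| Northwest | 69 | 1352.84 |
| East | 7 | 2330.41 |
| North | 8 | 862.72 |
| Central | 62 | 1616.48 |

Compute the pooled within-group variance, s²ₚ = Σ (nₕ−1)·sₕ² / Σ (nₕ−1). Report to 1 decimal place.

1750870.7

Degrees of freedom: 42 + 68 + 6 + 7 + 61 = 184.
Σ(nₕ−1)sₕ² = 42·12378.7876 + 68·1830176.0656 + 6·5430810.7681 + 7·744285.7984 + 61·2613007.5904 = 322160209.7518.
s²ₚ = 322160209.7518 / 184 = 1750870.705... → 1750870.7.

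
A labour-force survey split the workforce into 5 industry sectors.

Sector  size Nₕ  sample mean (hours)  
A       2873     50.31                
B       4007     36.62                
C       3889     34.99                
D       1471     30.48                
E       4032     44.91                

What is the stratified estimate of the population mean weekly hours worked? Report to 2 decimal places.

x̄_st = (Σ Nₕx̄ₕ) / (Σ Nₕ) = (2873·50.31 + 4007·36.62 + 3889·34.99 + 1471·30.48 + 4032·44.91) / 16272
= 653266.28 / 16272 = 40.1466... → 40.15.

40.15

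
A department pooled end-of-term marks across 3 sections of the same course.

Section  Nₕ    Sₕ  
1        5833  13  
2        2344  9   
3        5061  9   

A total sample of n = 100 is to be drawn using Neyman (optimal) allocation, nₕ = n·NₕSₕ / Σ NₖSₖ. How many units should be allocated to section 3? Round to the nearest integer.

1: NₕSₕ = 5833·13 = 75829
2: NₕSₕ = 2344·9 = 21096
3: NₕSₕ = 5061·9 = 45549
Σ NₕSₕ = 142474.
n_3 = 100·45549/142474 = 31.970... → 32.

32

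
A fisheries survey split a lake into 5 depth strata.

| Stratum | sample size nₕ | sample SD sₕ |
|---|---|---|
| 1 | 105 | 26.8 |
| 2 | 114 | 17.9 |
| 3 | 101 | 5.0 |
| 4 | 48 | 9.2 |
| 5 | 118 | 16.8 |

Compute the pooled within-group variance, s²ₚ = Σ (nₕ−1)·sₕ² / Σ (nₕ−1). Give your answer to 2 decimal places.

Degrees of freedom: 104 + 113 + 100 + 47 + 117 = 481.
Σ(nₕ−1)sₕ² = 104·718.24 + 113·320.41 + 100·25 + 47·84.64 + 117·282.24 = 150403.45.
s²ₚ = 150403.45 / 481 = 312.6891... → 312.69.

312.69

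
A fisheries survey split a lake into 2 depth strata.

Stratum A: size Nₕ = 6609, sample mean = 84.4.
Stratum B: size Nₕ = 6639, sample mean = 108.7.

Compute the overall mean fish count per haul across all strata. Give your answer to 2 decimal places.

N = 13248; weights Wₕ = Nₕ/N = (0.4989, 0.5011).
x̄_st = Σ Wₕ·x̄ₕ = 0.4989·84.4 + 0.5011·108.7 ≈ 96.5775...
→ 96.58.

96.58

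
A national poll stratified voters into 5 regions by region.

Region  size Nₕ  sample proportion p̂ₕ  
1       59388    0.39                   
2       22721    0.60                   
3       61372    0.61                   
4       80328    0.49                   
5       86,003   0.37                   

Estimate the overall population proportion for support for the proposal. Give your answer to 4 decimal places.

Wₕ = Nₕ/N with N = 309812: 0.1917, 0.0733, 0.1981, 0.2593, 0.2776.
p̂_st = 0.1917·0.39 + 0.0733·0.60 + 0.1981·0.61 + 0.2593·0.49 + 0.2776·0.37 ≈ 0.469358... → 0.4694.

0.4694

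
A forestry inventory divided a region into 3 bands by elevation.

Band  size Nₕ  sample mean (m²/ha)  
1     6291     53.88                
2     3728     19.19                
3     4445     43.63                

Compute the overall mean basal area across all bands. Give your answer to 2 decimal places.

41.79

N = 6291 + 3728 + 4445 = 14464.
Overall mean = Σ (Nₕ/N)·x̄ₕ — weight by population share, not a simple average.
Σ Nₕx̄ₕ = 6291·53.88 + 3728·19.19 + 4445·43.63 = 338959.08 + 71540.32 + 193935.35 = 604434.75.
Divide by N: 604434.75 / 14464 = 41.7889... → 41.79.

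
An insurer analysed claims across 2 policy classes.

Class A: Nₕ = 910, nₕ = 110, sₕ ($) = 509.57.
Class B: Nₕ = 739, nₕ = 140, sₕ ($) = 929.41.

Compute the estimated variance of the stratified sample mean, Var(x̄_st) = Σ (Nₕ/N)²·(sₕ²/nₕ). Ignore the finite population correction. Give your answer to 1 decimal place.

N = 1649; Wₕ = Nₕ/N.
class A: (910/1649)²·509.57²/110 = 718.8801
class B: (739/1649)²·929.41²/140 = 1239.1795
Sum = 1958.0596 → 1958.1.

1958.1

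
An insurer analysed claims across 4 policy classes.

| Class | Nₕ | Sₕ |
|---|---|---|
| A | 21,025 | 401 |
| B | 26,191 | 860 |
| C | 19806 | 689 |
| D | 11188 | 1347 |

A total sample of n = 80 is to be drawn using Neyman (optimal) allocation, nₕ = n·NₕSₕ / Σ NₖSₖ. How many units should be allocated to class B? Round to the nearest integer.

A: NₕSₕ = 21025·401 = 8431025
B: NₕSₕ = 26191·860 = 22524260
C: NₕSₕ = 19806·689 = 13646334
D: NₕSₕ = 11188·1347 = 15070236
Σ NₕSₕ = 59671855.
n_B = 80·22524260/59671855 = 30.197... → 30.

30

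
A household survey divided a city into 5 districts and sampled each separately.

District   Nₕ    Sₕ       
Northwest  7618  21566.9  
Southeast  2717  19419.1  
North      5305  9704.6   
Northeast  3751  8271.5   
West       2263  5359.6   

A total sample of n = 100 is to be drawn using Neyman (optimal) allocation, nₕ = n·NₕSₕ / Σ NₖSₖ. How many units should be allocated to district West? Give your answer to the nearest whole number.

Northwest: NₕSₕ = 7618·21566.9 = 164296644.2
Southeast: NₕSₕ = 2717·19419.1 = 52761694.7
North: NₕSₕ = 5305·9704.6 = 51482903
Northeast: NₕSₕ = 3751·8271.5 = 31026396.5
West: NₕSₕ = 2263·5359.6 = 12128774.8
Σ NₕSₕ = 311696413.2.
n_West = 100·12128774.8/311696413.2 = 3.891... → 4.

4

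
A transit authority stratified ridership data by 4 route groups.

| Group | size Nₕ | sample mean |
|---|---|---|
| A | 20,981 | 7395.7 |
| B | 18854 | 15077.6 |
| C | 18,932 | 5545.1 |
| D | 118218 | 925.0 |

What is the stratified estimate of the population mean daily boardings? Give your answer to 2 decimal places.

x̄_st = (Σ Nₕx̄ₕ) / (Σ Nₕ) = (20981·7395.7 + 18854·15077.6 + 18932·5545.1 + 118218·925.0) / 176985
= 653773735.3 / 176985 = 3693.9500... → 3693.95.

3693.95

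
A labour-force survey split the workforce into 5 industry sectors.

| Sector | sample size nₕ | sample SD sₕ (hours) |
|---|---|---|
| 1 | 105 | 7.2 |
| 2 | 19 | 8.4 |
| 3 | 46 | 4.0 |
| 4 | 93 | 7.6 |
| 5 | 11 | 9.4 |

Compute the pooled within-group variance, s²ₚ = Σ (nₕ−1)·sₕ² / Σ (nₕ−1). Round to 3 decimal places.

50.479

Degrees of freedom: 104 + 18 + 45 + 92 + 10 = 269.
Σ(nₕ−1)sₕ² = 104·51.84 + 18·70.56 + 45·16 + 92·57.76 + 10·88.36 = 13578.96.
s²ₚ = 13578.96 / 269 = 50.47941... → 50.479.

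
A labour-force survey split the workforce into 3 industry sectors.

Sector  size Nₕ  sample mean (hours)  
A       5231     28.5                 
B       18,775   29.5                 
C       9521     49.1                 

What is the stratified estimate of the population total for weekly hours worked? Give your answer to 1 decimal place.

1170427.1

Population total = Σ Nₕ·x̄ₕ (each stratum's size times its mean).
5231·28.5 + 18775·29.5 + 9521·49.1 = 149083.5 + 553862.5 + 467481.1 = 1170427.1.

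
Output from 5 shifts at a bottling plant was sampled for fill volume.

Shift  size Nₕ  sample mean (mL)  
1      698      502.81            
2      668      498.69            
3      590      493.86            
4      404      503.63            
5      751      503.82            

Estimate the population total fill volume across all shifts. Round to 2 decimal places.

1: 698·502.81 = 350961.38
2: 668·498.69 = 333124.92
3: 590·493.86 = 291377.4
4: 404·503.63 = 203466.52
5: 751·503.82 = 378368.82
τ̂ = Σ Nₕx̄ₕ = 1557299.04.

1557299.04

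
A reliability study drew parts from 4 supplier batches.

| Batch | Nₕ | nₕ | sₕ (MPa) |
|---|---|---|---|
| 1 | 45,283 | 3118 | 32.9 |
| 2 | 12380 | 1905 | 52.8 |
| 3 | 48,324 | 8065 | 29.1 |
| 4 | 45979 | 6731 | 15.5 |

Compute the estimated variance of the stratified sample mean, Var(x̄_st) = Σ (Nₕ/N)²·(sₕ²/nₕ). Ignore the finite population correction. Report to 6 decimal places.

0.054421

N = 151966. Term for each stratum: Wₕ²sₕ²/nₕ.
Var(x̄_st) = 0.030824299 + 0.009712282 + 0.010617310 + 0.003267458 = 0.054421348 → 0.054421.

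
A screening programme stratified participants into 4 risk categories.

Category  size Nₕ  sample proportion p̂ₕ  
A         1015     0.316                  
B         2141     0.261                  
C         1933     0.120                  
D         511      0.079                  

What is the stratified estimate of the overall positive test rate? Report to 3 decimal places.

N = 1015 + 2141 + 1933 + 511 = 5600.
Overall proportion = Σ (Nₕ/N)·p̂ₕ.
Σ Nₕp̂ₕ = 320.74 + 558.801 + 231.96 + 40.369 = 1151.87.
1151.87 / 5600 = 0.20569... → 0.206.

0.206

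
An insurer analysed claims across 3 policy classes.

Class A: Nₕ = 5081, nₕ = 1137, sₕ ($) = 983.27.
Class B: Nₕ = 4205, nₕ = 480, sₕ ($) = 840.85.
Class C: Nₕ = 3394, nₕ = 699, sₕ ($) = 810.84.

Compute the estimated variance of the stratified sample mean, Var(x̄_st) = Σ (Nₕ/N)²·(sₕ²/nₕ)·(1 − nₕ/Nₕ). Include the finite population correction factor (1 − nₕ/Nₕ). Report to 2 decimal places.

N = 12680; Wₕ = Nₕ/N.
class A: (5081/12680)²·983.27²/1137·(1 − 1137/5081) = 105.98215
class B: (4205/12680)²·840.85²/480·(1 − 480/4205) = 143.49924
class C: (3394/12680)²·810.84²/699·(1 − 699/3394) = 53.50881
Sum = 302.99019 → 302.99.

302.99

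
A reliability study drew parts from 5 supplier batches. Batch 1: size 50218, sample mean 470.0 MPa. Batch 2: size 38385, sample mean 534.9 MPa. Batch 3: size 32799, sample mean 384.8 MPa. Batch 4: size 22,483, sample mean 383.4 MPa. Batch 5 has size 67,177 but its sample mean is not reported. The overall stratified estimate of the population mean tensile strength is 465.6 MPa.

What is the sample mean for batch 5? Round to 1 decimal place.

N = 50218 + 38385 + 32799 + 22483 + 67177 = 211062.
Overall total = μ·N = 465.6·211062 = 98270467.2.
Subtract the known strata: 50218·470.0 + 38385·534.9 + 32799·384.8 + 22483·383.4 = 65375633.9.
Remaining total for batch 5: 98270467.2 − 65375633.9 = 32894833.3.
Divide by its size: 32894833.3 / 67177 = 489.674... → 489.7.

489.7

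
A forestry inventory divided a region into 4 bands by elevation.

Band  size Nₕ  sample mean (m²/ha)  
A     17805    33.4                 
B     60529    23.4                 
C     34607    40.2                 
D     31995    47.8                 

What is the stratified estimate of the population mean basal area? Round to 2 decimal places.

34.03

N = 144936; weights Wₕ = Nₕ/N = (0.1228, 0.4176, 0.2388, 0.2208).
x̄_st = Σ Wₕ·x̄ₕ = 0.1228·33.4 + 0.4176·23.4 + 0.2388·40.2 + 0.2208·47.8 ≈ 34.0262...
→ 34.03.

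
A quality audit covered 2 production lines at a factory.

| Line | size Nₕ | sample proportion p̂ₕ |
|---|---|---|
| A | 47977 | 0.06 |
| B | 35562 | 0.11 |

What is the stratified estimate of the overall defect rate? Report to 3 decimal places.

N = 47977 + 35562 = 83539.
Overall proportion = Σ (Nₕ/N)·p̂ₕ.
Σ Nₕp̂ₕ = 2878.62 + 3911.82 = 6790.44.
6790.44 / 83539 = 0.08128... → 0.081.

0.081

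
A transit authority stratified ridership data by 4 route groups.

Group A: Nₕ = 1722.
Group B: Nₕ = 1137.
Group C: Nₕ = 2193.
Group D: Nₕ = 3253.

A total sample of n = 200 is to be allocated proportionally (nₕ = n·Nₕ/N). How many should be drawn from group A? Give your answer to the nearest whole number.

41

N = 1722 + 1137 + 2193 + 3253 = 8305.
n_A = 200·1722/8305 = 41.469... → 41.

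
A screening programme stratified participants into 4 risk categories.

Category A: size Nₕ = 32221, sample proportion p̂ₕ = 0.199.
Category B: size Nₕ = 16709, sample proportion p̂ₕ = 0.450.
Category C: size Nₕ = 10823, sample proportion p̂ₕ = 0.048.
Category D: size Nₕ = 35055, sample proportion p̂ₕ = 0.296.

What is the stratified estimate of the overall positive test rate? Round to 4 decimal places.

0.2619

Wₕ = Nₕ/N with N = 94808: 0.3399, 0.1762, 0.1142, 0.3697.
p̂_st = 0.3399·0.199 + 0.1762·0.450 + 0.1142·0.048 + 0.3697·0.296 ≈ 0.261864... → 0.2619.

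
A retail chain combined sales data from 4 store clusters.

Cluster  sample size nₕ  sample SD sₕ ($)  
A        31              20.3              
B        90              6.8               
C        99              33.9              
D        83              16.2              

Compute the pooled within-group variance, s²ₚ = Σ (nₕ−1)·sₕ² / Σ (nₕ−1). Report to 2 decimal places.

Degrees of freedom: 30 + 89 + 98 + 82 = 299.
Σ(nₕ−1)sₕ² = 30·412.09 + 89·46.24 + 98·1149.21 + 82·262.44 = 150620.72.
s²ₚ = 150620.72 / 299 = 503.7482... → 503.75.

503.75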